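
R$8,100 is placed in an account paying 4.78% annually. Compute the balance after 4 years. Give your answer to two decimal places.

FV = 8,100 × (1 + 0.0478)^4 = 9,763.3441

R$9,763.34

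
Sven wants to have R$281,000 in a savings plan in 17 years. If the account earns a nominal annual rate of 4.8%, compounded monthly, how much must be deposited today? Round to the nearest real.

With 12 periods per year: i = 0.004, n = 204.
PV = FV·(1+i)^(−n) = 281,000 × 0.442917 = 124,459.7450

R$124,460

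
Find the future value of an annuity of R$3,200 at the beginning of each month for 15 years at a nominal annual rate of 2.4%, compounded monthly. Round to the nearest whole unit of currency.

R$693,888

Periodic rate i = 0.024/12 = 0.002; n = 15 × 12 = 180 periods.
Accumulation factor s(180|0.002) × (1+i) = 216.839912; FV = 3200 × 216.839912 = 693,887.7183
(annuity-due: payments at period start, so ×(1+i).)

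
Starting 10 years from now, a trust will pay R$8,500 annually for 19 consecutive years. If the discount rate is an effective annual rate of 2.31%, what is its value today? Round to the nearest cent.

Value one period before first payment (t=9): 8500 × [1 − (1+0.0231)^(−19)] / 0.0231 = 8500 × 15.239298 = 129,534.0293
Discount back 9 years: 129,534.0293 × (1+0.0231)^(−9) = 129,534.0293 × 0.814212 = 105,468.0977

R$105,468.10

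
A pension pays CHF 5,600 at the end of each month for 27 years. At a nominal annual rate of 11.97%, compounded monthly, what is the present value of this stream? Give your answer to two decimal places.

i = 0.1197/12 = 0.009975 per month; n = 27·12 = 324.
PV = 5600 × [1 − (1+0.009975)^(−324)] / 0.009975 = 5600 × 96.228599 = 538,880.1572

CHF 538,880.16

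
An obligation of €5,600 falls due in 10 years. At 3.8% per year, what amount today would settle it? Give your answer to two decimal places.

€3,856.69

PV = 5,600 / (1 + 0.038)^10 = 5,600 / 1.452023 = 3,856.6879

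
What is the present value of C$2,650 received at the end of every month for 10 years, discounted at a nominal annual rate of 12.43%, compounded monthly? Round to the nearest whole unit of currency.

C$181,547

i = 0.1243/12 = 0.0103583 per month; n = 10·12 = 120.
PV = PMT · [1 − (1+i)^(−n)] / i = 2650 · 68.508325 = 181,547.0602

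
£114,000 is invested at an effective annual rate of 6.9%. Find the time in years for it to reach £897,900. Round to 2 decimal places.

n = ln(897900/114000) / ln(1+0.069) = ln(7.87632) / 0.066724 = 30.9315 years

30.93 years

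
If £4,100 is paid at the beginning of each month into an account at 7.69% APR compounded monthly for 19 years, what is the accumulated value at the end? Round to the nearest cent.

£2,118,823.17

With 12 periods per year: i = 0.00640833, n = 228.
Accumulation factor s(228|0.00640833) × (1+i) = 516.786140; FV = 4100 × 516.786140 = 2,118,823.1721
(Beginning-of-period payments → annuity-due factor ×(1+i).)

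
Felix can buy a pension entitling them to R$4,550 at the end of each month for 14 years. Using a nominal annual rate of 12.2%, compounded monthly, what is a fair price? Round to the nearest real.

R$365,732

i = 0.122/12 = 0.0101667 per month; n = 14·12 = 168.
PV = 4550 × [1 − (1+0.0101667)^(−168)] / 0.0101667 = 4550 × 80.380570 = 365,731.5920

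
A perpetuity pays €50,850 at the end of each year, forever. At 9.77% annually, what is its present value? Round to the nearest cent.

€520,470.83

PV = PMT / i = 50850 / 0.0977 = 520,470.8291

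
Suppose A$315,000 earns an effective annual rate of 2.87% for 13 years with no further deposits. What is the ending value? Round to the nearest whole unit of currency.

A$455,055

FV = 315,000 × (1 + 0.0287)^13 = 455,055.2945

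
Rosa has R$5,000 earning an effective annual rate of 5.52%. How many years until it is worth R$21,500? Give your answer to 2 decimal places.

n = ln(21500/5000) / ln(1+0.0552) = ln(4.30000) / 0.053730 = 27.1470 years

27.15 years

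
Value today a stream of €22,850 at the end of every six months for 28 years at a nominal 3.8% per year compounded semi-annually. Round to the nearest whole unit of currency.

i = 0.038/2 = 0.019 per half-year; n = 28·2 = 56.
Annuity factor a(56|0.019) = 34.287661; PV = 22850 × 34.287661 = 783,473.0581

€783,473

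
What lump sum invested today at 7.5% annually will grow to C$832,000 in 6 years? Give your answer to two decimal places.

PV = FV·(1+i)^(−n) = 832,000 × 0.647962 = 539,103.9834

C$539,103.98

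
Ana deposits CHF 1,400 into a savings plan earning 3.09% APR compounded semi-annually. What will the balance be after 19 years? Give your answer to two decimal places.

With 2 periods per year: i = 0.01545, n = 38.
1,400 × (1+0.01545)^38 = 1,400 × 1.790708 = 2,506.9906

CHF 2,506.99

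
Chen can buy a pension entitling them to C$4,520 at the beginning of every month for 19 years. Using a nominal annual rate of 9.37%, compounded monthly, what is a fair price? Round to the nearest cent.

Periodic rate i = 0.0937/12 = 0.00780833; n = 19 × 12 = 228 periods.
PV = PMT · [1 − (1+i)^(−n)] / i × (1+i) = 4520 · 107.158014 = 484,354.2219
Payments are at the start of each period, so multiply by (1+i).

C$484,354.22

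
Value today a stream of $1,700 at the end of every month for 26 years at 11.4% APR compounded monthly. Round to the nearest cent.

$169,581.41

i = 0.114/12 = 0.0095 per month; n = 26·12 = 312.
Annuity factor a(312|0.0095) = 99.753768; PV = 1700 × 99.753768 = 169,581.4051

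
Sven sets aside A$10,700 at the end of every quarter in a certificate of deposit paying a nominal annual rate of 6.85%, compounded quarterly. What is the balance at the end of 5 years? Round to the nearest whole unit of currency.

i = 0.0685/4 = 0.017125 per quarter; n = 5·4 = 20.
FV = 10700 × [(1+0.017125)^20 − 1] / 0.017125 = 10700 × 23.613798 = 252,667.6360

A$252,668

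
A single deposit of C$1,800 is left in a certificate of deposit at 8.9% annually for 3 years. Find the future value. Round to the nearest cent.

C$2,324.64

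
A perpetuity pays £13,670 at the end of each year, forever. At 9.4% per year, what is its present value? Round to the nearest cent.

£145,425.53

PV = C/r = 13670/0.094 = 145,425.5319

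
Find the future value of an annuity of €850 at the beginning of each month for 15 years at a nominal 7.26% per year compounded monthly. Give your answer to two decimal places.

€277,259.59

With 12 periods per year: i = 0.00605, n = 180.
Accumulation factor s(180|0.00605) × (1+i) = 326.187755; FV = 850 × 326.187755 = 277,259.5914
Payments are at the start of each period, so multiply by (1+i).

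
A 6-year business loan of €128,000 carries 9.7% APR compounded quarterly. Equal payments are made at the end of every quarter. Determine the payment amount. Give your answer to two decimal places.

Periodic rate i = 0.097/4 = 0.02425; n = 6 × 4 = 24 periods.
PMT = 128000 / ( [1 − (1+0.02425)^(−24)] / 0.02425 ) = 128000 / 18.034072 = 7,097.6760

€7,097.68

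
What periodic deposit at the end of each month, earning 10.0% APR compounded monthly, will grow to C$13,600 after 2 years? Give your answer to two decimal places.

With 12 periods per year: i = 0.00833333, n = 24.
FV-annuity factor = 26.446915; PMT = 13600 / 26.446915 = 514.2377

C$514.24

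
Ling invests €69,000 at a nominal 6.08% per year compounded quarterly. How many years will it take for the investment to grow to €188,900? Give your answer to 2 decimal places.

16.69 years

Periodic rate i = 0.0608/4 = 0.0152.
n = ln(188900/69000) / ln(1+0.0152) = ln(2.73768) / 0.015086 = 66.7596 quarters
= 66.7596/4 years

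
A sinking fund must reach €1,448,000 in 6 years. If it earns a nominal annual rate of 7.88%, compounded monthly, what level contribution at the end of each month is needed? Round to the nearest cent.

With 12 periods per year: i = 0.00656667, n = 72.
PMT = 1.448e+06 / ( [(1+0.00656667)^72 − 1] / 0.00656667 ) = 1.448e+06 / 91.675506 = 15,794.8406

€15,794.84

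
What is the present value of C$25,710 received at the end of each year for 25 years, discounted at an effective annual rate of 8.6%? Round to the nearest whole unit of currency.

C$260,947

PV = PMT · [1 − (1+i)^(−n)] / i = 25710 · 10.149630 = 260,946.9782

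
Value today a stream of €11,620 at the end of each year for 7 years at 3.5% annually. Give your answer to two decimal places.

€71,051.00

Annuity factor a(7|0.035) = 6.114544; PV = 11620 × 6.114544 = 71,051.0011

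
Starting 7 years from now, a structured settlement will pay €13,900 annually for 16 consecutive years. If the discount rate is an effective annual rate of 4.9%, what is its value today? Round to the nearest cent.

Value one period before first payment (t=6): 13900 × [1 − (1+0.049)^(−16)] / 0.049 = 13900 × 10.915324 = 151,723.0092
Discount back 6 years: 151,723.0092 × (1+0.049)^(−6) = 151,723.0092 × 0.750494 = 113,867.1678

€113,867.17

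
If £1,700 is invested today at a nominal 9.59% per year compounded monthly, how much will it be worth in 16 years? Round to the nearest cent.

With 12 periods per year: i = 0.00799167, n = 192.
1,700 × (1+0.00799167)^192 = 1,700 × 4.610338 = 7,837.5753

£7,837.58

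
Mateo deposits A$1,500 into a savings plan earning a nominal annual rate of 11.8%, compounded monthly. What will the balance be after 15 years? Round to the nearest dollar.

A$8,730

With 12 periods per year: i = 0.00983333, n = 180.
FV = PV·(1+i)^n = 1,500 × 5.820314 = 8,730.4703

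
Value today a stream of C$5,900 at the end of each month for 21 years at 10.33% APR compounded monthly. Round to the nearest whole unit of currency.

C$606,342

i = 0.1033/12 = 0.00860833 per month; n = 21·12 = 252.
PV = 5900 × [1 − (1+0.00860833)^(−252)] / 0.00860833 = 5900 × 102.769806 = 606,341.8567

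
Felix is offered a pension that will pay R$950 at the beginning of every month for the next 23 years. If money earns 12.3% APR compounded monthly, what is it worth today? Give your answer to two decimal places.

R$88,021.63

With 12 periods per year: i = 0.01025, n = 276.
PV = PMT · [1 − (1+i)^(−n)] / i × (1+i) = 950 · 92.654344 = 88,021.6269
Payments are at the start of each period, so multiply by (1+i).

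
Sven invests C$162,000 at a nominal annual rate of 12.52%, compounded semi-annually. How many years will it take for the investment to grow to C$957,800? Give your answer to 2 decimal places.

14.63 years

Periodic rate i = 0.1252/2 = 0.0626.
n = ln(957800/162000) / ln(1+0.0626) = ln(5.91235) / 0.060719 = 29.2668 half-years
= 29.2668/2 years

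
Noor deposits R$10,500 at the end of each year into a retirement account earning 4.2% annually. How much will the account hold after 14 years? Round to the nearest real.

R$194,721

Accumulation factor s(14|0.042) = 18.544900; FV = 10500 × 18.544900 = 194,721.4471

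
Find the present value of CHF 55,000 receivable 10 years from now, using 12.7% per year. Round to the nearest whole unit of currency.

CHF 16,639

PV = 55,000 / (1 + 0.127)^10 = 55,000 / 3.305515 = 16,638.8585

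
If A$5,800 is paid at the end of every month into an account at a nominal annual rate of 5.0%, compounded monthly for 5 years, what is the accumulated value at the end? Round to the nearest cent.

A$394,435.28

i = 0.05/12 = 0.00416667 per month; n = 5·12 = 60.
FV = 5800 × [(1+0.00416667)^60 − 1] / 0.00416667 = 5800 × 68.006083 = 394,435.2805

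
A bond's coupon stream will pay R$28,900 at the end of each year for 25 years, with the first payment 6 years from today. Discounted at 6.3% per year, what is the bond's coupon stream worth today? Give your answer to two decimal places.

PV at t=5 (ordinary 25-year annuity): 28900 × a(25|0.063) = 28900 × 12.426916 = 359,137.8775
Discount back 5 years: 359,137.8775 × (1+0.063)^(−5) = 359,137.8775 × 0.736773 = 264,603.0763

R$264,603.08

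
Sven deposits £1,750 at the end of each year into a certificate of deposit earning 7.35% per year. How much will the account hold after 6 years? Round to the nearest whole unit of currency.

£12,629

FV = PMT · [(1+i)^n − 1] / i = 1750 · 7.216678 = 12,629.1869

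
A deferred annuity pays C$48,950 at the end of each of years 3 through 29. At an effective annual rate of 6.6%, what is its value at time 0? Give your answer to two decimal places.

C$536,459.36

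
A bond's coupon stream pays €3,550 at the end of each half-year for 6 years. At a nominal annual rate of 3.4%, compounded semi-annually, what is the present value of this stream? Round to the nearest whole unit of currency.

Periodic rate i = 0.034/2 = 0.017; n = 6 × 2 = 12 periods.
PV = 3550 × [1 − (1+0.017)^(−12)] / 0.017 = 3550 × 10.772838 = 38,243.5740

€38,244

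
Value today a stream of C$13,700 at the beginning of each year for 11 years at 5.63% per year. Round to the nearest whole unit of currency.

C$116,325

PV = 13700 × [1 − (1+0.0563)^(−11)] / 0.0563 × (1+i) = 13700 × 8.490846 = 116,324.5847
Payments are at the start of each period, so multiply by (1+i).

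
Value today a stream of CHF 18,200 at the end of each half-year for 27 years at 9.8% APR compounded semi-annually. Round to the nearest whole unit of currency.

CHF 343,374

i = 0.098/2 = 0.049 per half-year; n = 27·2 = 54.
PV = 18200 × [1 − (1+0.049)^(−54)] / 0.049 = 18200 × 18.866720 = 343,374.3032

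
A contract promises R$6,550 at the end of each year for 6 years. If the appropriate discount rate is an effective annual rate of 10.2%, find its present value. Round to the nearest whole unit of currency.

Annuity factor a(6|0.102) = 4.329853; PV = 6550 × 4.329853 = 28,360.5348

R$28,361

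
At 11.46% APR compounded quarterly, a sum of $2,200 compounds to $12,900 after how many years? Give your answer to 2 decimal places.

15.65 years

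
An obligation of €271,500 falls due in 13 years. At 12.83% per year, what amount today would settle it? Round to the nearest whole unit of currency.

PV = FV·(1+i)^(−n) = 271,500 × 0.208200 = 56,526.2517

€56,526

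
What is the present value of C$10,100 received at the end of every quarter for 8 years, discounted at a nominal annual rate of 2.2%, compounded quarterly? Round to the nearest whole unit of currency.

C$295,613

With 4 periods per year: i = 0.0055, n = 32.
Annuity factor a(32|0.0055) = 29.268638; PV = 10100 × 29.268638 = 295,613.2460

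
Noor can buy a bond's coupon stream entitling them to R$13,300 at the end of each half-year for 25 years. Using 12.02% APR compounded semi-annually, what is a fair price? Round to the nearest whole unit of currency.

With 2 periods per year: i = 0.0601, n = 50.
PV = 13300 × [1 − (1+0.0601)^(−50)] / 0.0601 = 13300 × 15.739885 = 209,340.4731

R$209,340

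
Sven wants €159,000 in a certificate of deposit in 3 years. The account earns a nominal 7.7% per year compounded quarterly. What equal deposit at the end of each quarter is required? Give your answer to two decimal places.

With 4 periods per year: i = 0.01925, n = 12.
FV-annuity factor = 13.355666; PMT = 159000 / 13.355666 = 11,905.0596

€11,905.06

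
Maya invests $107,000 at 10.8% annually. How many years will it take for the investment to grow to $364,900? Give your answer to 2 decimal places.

11.96 years

(1+i)^n = 364900/107000 = 3.41028, so n = ln 3.41028 / ln 1.108 = 11.9621 years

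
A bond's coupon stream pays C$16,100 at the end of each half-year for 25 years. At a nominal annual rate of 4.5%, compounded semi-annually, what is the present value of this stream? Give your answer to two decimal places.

C$480,333.78

With 2 periods per year: i = 0.0225, n = 50.
Annuity factor a(50|0.0225) = 29.834396; PV = 16100 × 29.834396 = 480,333.7800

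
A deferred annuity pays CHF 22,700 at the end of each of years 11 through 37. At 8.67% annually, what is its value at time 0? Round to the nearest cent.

CHF 101,924.65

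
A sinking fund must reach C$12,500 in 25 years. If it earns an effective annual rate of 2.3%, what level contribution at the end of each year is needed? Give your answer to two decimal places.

C$375.53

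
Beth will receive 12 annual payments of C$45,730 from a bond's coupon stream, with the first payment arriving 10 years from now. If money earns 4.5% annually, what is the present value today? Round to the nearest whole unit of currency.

Value one period before first payment (t=9): 45730 × [1 − (1+0.045)^(−12)] / 0.045 = 45730 × 9.118581 = 416,992.6991
Discount back 9 years: 416,992.6991 × (1+0.045)^(−9) = 416,992.6991 × 0.672904 = 280,596.2336

C$280,596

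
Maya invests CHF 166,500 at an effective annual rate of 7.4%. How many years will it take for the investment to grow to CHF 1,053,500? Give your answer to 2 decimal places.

(1+i)^n = 1.0535e+06/166500 = 6.32733, so n = ln 6.32733 / ln 1.074 = 25.8422 years

25.84 years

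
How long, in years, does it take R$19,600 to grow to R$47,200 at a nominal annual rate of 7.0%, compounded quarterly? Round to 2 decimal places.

Periodic rate i = 0.07/4 = 0.0175.
n = ln(47200/19600) / ln(1+0.0175) = ln(2.40816) / 0.017349 = 50.6590 quarters
= 50.6590/4 years

12.66 years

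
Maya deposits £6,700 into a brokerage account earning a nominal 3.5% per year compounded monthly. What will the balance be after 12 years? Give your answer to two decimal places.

Periodic rate i = 0.035/12 = 0.00291667; n = 12 × 12 = 144 periods.
FV = PV·(1+i)^n = 6,700 × 1.521031 = 10,190.9107

£10,190.91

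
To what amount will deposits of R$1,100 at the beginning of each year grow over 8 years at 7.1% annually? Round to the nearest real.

Accumulation factor s(8|0.071) × (1+i) = 11.027899; FV = 1100 × 11.027899 = 12,130.6888
(annuity-due: payments at period start, so ×(1+i).)

R$12,131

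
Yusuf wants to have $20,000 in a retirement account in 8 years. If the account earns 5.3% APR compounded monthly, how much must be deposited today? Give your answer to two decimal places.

i = 0.053/12 = 0.00441667 per month; n = 8·12 = 96.
Discount factor = (1+0.00441667)^(−96) = 0.655035; PV = 20,000 × 0.655035 = 13,100.7026

$13,100.70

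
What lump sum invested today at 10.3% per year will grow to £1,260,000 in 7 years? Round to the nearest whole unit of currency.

PV = 1,260,000 / (1 + 0.103)^7 = 1,260,000 / 1.986226 = 634,369.0089

£634,369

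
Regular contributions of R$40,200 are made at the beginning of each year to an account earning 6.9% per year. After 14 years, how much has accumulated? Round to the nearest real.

Accumulation factor s(14|0.069) × (1+i) = 23.936312; FV = 40200 × 23.936312 = 962,239.7496
Payments are at the start of each period, so multiply by (1+i).

R$962,240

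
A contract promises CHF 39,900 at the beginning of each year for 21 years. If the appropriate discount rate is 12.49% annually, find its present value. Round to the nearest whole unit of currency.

PV = PMT · [1 − (1+i)^(−n)] / i × (1+i) = 39900 · 8.245800 = 329,007.4215
Payments are at the start of each period, so multiply by (1+i).

CHF 329,007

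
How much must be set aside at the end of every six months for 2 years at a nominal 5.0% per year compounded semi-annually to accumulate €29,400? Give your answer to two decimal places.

€7,080.05

With 2 periods per year: i = 0.025, n = 4.
PMT = 29400 / ( [(1+0.025)^4 − 1] / 0.025 ) = 29400 / 4.152516 = 7,080.0456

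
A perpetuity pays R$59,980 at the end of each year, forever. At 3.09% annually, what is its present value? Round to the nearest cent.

R$1,941,100.32

PV = C/r = 59980/0.0309 = 1,941,100.3236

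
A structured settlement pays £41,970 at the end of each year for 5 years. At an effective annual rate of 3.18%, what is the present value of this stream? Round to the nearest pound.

£191,226

PV = 41970 × [1 − (1+0.0318)^(−5)] / 0.0318 = 41970 × 4.556265 = 191,226.4305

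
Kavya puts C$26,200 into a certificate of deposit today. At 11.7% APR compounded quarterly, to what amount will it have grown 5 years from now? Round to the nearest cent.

i = 0.117/4 = 0.02925 per quarter; n = 5·4 = 20.
26,200 × (1+0.02925)^20 = 26,200 × 1.779990 = 46,635.7327

C$46,635.73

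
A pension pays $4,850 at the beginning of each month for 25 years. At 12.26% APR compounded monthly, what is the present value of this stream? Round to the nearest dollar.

$456,840

Periodic rate i = 0.1226/12 = 0.0102167; n = 25 × 12 = 300 periods.
PV = 4850 × [1 − (1+0.0102167)^(−300)] / 0.0102167 × (1+i) = 4850 × 94.193884 = 456,840.3366
Payments are at the start of each period, so multiply by (1+i).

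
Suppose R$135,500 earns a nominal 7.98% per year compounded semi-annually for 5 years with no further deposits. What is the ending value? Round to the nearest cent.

i = 0.0798/2 = 0.0399 per half-year; n = 5·2 = 10.
135,500 × (1+0.0399)^10 = 135,500 × 1.478822 = 200,380.3253

R$200,380.33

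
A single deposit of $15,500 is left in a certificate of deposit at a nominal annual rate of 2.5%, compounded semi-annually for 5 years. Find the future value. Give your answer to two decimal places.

$17,550.20

Periodic rate i = 0.025/2 = 0.0125; n = 5 × 2 = 10 periods.
FV = PV·(1+i)^n = 15,500 × 1.132271 = 17,550.1979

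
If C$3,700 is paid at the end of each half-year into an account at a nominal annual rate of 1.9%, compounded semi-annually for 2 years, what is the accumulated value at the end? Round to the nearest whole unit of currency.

Periodic rate i = 0.019/2 = 0.0095; n = 2 × 2 = 4 periods.
FV = PMT · [(1+i)^n − 1] / i = 3700 · 4.057362 = 15,012.2389

C$15,012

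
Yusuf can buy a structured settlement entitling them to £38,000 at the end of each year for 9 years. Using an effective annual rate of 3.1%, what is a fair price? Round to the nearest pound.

£294,497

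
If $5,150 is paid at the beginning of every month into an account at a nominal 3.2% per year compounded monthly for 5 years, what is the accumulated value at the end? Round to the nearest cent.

Periodic rate i = 0.032/12 = 0.00266667; n = 5 × 12 = 60 periods.
FV = 5150 × [(1+0.00266667)^60 − 1] / 0.00266667 × (1+i) = 5150 × 65.146133 = 335,502.5864
(Beginning-of-period payments → annuity-due factor ×(1+i).)

$335,502.59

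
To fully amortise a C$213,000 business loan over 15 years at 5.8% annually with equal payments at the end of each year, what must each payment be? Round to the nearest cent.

C$21,645.38

Annuity-PV factor = 9.840437; PMT = 213000 / 9.840437 = 21,645.3791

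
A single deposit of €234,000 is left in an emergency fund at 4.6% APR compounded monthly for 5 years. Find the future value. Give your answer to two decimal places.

€294,382.93

With 12 periods per year: i = 0.00383333, n = 60.
FV = 234,000 × (1 + 0.00383333)^60 = 294,382.9307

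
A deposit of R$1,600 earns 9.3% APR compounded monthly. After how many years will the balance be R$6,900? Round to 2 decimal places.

15.78 years

Periodic rate i = 0.093/12 = 0.00775.
(1+i)^n = 6900/1600 = 4.31250, so n = ln 4.31250 / ln 1.00775 = 189.3128 months
= 189.3128/12 years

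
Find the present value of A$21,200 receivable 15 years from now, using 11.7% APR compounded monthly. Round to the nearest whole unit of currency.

i = 0.117/12 = 0.00975 per month; n = 15·12 = 180.
Discount factor = (1+0.00975)^(−180) = 0.174383; PV = 21,200 × 0.174383 = 3,696.9258

A$3,697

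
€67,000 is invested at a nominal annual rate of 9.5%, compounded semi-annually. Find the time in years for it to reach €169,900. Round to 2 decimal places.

Periodic rate i = 0.095/2 = 0.0475.
(1+i)^n = 169900/67000 = 2.53582, so n = ln 2.53582 / ln 1.0475 = 20.0515 half-years
= 20.0515/2 years

10.03 years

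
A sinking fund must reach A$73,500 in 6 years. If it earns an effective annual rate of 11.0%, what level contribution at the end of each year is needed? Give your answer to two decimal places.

PMT = 73500 / ( [(1+0.11)^6 − 1] / 0.11 ) = 73500 / 7.912860 = 9,288.6774

A$9,288.68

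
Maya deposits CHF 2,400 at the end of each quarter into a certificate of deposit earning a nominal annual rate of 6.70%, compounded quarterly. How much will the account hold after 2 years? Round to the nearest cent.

CHF 20,364.11

i = 0.067/4 = 0.01675 per quarter; n = 2·4 = 8.
FV = 2400 × [(1+0.01675)^8 − 1] / 0.01675 = 2400 × 8.485045 = 20,364.1078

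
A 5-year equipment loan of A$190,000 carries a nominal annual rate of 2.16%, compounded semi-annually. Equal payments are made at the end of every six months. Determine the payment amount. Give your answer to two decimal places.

i = 0.0216/2 = 0.0108 per half-year; n = 5·2 = 10.
PMT = 190000 / ( [1 − (1+0.0108)^(−10)] / 0.0108 ) = 190000 / 9.430787 = 20,146.7818

A$20,146.78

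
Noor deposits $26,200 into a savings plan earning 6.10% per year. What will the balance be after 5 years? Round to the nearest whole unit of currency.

26,200 × (1+0.061)^5 = 26,200 × 1.344550 = 35,227.2070

$35,227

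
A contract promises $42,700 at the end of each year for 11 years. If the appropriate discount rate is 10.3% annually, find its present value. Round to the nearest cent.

PV = 42700 × [1 − (1+0.103)^(−11)] / 0.103 = 42700 × 6.406319 = 273,549.8271

$273,549.83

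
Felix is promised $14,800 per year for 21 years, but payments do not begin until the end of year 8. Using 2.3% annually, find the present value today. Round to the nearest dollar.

$208,367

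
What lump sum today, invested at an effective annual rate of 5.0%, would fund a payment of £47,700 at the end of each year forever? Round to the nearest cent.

£954,000.00

PV = C/r = 47700/0.05 = 954,000.0000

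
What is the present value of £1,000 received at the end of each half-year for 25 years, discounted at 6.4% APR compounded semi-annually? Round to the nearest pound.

Periodic rate i = 0.064/2 = 0.032; n = 25 × 2 = 50 periods.
PV = PMT · [1 − (1+i)^(−n)] / i = 1000 · 24.780583 = 24,780.5828

£24,781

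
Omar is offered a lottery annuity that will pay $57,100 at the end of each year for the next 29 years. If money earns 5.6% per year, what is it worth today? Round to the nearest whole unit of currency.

PV = PMT · [1 − (1+i)^(−n)] / i = 57100 · 14.179595 = 809,654.8686

$809,655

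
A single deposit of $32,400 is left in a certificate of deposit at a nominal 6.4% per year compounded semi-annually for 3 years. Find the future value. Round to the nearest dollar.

$39,140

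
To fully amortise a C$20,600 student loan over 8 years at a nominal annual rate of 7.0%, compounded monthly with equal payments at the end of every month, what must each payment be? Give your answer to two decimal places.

C$280.85

i = 0.07/12 = 0.00583333 per month; n = 8·12 = 96.
Annuity-PV factor = 73.347569; PMT = 20600 / 73.347569 = 280.8546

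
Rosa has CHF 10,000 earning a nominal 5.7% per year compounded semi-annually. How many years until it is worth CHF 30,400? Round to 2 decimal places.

19.78 years

Periodic rate i = 0.057/2 = 0.0285.
n = ln(30400/10000) / ln(1+0.0285) = ln(3.04000) / 0.028101 = 39.5659 half-years
= 39.5659/2 years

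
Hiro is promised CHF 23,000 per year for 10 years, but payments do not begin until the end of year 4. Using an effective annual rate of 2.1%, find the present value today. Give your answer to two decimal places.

CHF 193,100.10

PV at t=3 (ordinary 10-year annuity): 23000 × a(10|0.021) = 23000 × 8.935768 = 205,522.6694
Discount back 3 years: 205,522.6694 × (1+0.021)^(−3) = 205,522.6694 × 0.939556 = 193,100.1032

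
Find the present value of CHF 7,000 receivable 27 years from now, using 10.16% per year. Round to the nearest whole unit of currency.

PV = FV·(1+i)^(−n) = 7,000 × 0.073342 = 513.3954

CHF 513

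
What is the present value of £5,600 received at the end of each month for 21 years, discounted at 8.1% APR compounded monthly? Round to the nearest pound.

£677,354

Periodic rate i = 0.081/12 = 0.00675; n = 21 × 12 = 252 periods.
Annuity factor a(252|0.00675) = 120.956009; PV = 5600 × 120.956009 = 677,353.6480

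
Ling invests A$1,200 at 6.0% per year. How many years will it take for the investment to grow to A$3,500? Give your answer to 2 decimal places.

18.37 years

(1+i)^n = 3500/1200 = 2.91667, so n = ln 2.91667 / ln 1.06 = 18.3707 years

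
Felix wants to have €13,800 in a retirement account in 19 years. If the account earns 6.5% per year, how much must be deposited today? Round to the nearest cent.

PV = 13,800 / (1 + 0.065)^19 = 13,800 / 3.308587 = 4,170.9649

€4,170.96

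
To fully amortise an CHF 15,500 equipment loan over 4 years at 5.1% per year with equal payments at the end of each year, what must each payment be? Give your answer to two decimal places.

Annuity-PV factor = 3.537729; PMT = 15500 / 3.537729 = 4,381.3417

CHF 4,381.34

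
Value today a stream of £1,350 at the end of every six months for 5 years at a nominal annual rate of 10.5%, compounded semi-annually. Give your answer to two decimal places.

£10,298.93

With 2 periods per year: i = 0.0525, n = 10.
Annuity factor a(10|0.0525) = 7.628840; PV = 1350 × 7.628840 = 10,298.9346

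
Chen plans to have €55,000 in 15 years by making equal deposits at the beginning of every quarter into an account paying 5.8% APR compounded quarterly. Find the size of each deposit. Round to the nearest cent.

With 4 periods per year: i = 0.0145, n = 60.
PMT = 55000 / ( [(1+0.0145)^60 − 1] / 0.0145 × (1+i) ) = 55000 / 95.995899 = 572.9411

€572.94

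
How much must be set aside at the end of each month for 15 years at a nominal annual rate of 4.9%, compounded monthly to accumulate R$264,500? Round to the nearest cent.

R$997.86

Periodic rate i = 0.049/12 = 0.00408333; n = 15 × 12 = 180 periods.
FV-annuity factor = 265.068562; PMT = 264500 / 265.068562 = 997.8550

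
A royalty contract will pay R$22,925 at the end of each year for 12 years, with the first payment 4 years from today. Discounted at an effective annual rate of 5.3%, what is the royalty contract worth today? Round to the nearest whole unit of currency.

R$171,120

PV at t=3 (ordinary 12-year annuity): 22925 × a(12|0.053) = 22925 × 8.715175 = 199,795.3847
PV₀ = 199,795.3847 / (1+0.053)^3 = 199,795.3847 / 1.167576 = 171,119.8292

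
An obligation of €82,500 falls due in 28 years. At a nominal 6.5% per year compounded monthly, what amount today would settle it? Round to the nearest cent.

Periodic rate i = 0.065/12 = 0.00541667; n = 28 × 12 = 336 periods.
Discount factor = (1+0.00541667)^(−336) = 0.162823; PV = 82,500 × 0.162823 = 13,432.9378

€13,432.94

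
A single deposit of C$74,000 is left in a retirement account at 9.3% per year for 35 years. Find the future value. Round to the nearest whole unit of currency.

C$1,663,173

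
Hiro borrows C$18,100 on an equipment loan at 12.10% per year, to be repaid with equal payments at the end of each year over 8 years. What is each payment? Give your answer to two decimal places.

C$3,656.32

Annuity-PV factor = 4.950331; PMT = 18100 / 4.950331 = 3,656.3209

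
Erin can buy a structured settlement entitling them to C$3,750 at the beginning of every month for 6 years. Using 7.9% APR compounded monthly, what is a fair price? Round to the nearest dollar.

With 12 periods per year: i = 0.00658333, n = 72.
PV = PMT · [1 − (1+i)^(−n)] / i × (1+i) = 3750 · 57.570191 = 215,888.2179
Payments are at the start of each period, so multiply by (1+i).

C$215,888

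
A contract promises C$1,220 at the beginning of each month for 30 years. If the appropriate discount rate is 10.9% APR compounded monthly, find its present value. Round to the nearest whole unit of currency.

C$130,304

i = 0.109/12 = 0.00908333 per month; n = 30·12 = 360.
PV = PMT · [1 − (1+i)^(−n)] / i × (1+i) = 1220 · 106.806753 = 130,304.2384
Payments are at the start of each period, so multiply by (1+i).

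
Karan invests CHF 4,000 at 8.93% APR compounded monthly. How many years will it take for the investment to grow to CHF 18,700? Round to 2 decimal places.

17.33 years

Periodic rate i = 0.0893/12 = 0.00744167.
n = ln(18700/4000) / ln(1+0.00744167) = ln(4.67500) / 0.007414 = 208.0126 months
= 208.0126/12 years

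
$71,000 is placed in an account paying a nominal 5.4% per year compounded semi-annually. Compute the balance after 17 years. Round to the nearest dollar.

$175,652

Periodic rate i = 0.054/2 = 0.027; n = 17 × 2 = 34 periods.
FV = PV·(1+i)^n = 71,000 × 2.473974 = 175,652.1342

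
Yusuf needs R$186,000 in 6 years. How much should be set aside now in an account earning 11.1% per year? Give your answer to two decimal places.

PV = FV·(1+i)^(−n) = 186,000 × 0.531760 = 98,907.3556

R$98,907.36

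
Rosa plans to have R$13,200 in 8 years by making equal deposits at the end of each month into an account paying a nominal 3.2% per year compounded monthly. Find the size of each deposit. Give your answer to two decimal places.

Periodic rate i = 0.032/12 = 0.00266667; n = 8 × 12 = 96 periods.
PMT = 13200 / ( [(1+0.00266667)^96 − 1] / 0.00266667 ) = 13200 / 109.242250 = 120.8324

R$120.83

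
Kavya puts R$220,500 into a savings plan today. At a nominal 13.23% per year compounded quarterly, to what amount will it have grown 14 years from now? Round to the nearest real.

Periodic rate i = 0.1323/4 = 0.033075; n = 14 × 4 = 56 periods.
FV = PV·(1+i)^n = 220,500 × 6.185627 = 1,363,930.6891

R$1,363,931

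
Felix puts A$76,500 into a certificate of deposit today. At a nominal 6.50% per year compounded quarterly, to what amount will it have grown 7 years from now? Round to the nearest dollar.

Periodic rate i = 0.065/4 = 0.01625; n = 7 × 4 = 28 periods.
FV = PV·(1+i)^n = 76,500 × 1.570419 = 120,137.0811

A$120,137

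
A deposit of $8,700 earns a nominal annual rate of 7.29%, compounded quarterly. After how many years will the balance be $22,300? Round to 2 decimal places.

13.03 years

Periodic rate i = 0.0729/4 = 0.018225.
(1+i)^n = 22300/8700 = 2.56322, so n = ln 2.56322 / ln 1.01822 = 52.1161 quarters
= 52.1161/4 years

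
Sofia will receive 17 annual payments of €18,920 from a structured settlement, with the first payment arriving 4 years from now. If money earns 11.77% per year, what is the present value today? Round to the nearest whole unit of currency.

PV at t=3 (ordinary 17-year annuity): 18920 × a(17|0.1177) = 18920 × 7.214749 = 136,503.0423
PV₀ = 136,503.0423 / (1+0.1177)^3 = 136,503.0423 / 1.396290 = 97,761.2122

€97,761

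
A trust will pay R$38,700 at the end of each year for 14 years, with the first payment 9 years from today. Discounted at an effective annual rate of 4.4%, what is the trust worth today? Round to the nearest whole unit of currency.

Value one period before first payment (t=8): 38700 × [1 − (1+0.044)^(−14)] / 0.044 = 38700 × 10.289565 = 398,206.1710
PV₀ = 398,206.1710 / (1+0.044)^8 = 398,206.1710 / 1.411250 = 282,165.5550

R$282,166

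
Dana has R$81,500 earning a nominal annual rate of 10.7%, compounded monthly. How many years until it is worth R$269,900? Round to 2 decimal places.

Periodic rate i = 0.107/12 = 0.00891667.
(1+i)^n = 269900/81500 = 3.31166, so n = ln 3.31166 / ln 1.00892 = 134.8911 months
= 134.8911/12 years

11.24 years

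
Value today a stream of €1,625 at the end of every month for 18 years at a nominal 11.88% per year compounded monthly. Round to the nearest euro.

Periodic rate i = 0.1188/12 = 0.0099; n = 18 × 12 = 216 periods.
PV = PMT · [1 − (1+i)^(−n)] / i = 1625 · 88.980910 = 144,593.9792

€144,594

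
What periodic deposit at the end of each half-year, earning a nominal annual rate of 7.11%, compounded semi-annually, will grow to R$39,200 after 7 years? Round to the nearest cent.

i = 0.0711/2 = 0.03555 per half-year; n = 7·2 = 14.
PMT = 39200 / ( [(1+0.03555)^14 − 1] / 0.03555 ) = 39200 / 17.743422 = 2,209.2694

R$2,209.27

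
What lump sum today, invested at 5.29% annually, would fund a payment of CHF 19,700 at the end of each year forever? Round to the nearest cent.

CHF 372,400.76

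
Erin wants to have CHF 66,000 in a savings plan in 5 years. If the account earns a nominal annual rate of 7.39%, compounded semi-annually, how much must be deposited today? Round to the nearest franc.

CHF 45,916

i = 0.0739/2 = 0.03695 per half-year; n = 5·2 = 10.
PV = FV·(1+i)^(−n) = 66,000 × 0.695700 = 45,916.1828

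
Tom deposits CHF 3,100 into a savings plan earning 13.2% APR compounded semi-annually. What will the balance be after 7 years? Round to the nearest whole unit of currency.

CHF 7,585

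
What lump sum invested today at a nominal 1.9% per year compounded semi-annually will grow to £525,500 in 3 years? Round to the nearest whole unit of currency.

£496,518

With 2 periods per year: i = 0.0095, n = 6.
PV = 525,500 / (1 + 0.0095)^6 = 525,500 / 1.058371 = 496,517.7523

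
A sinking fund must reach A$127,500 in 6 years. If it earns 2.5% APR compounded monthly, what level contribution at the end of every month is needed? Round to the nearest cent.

i = 0.025/12 = 0.00208333 per month; n = 6·12 = 72.
FV-annuity factor = 77.593427; PMT = 127500 / 77.593427 = 1,643.1804

A$1,643.18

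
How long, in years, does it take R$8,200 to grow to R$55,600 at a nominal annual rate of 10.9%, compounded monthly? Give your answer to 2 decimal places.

Periodic rate i = 0.109/12 = 0.00908333.
n = ln(55600/8200) / ln(1+0.00908333) = ln(6.78049) / 0.009042 = 211.6766 months
= 211.6766/12 years

17.64 years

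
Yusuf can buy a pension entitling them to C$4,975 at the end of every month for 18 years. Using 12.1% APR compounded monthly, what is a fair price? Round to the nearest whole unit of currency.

C$436,890

With 12 periods per year: i = 0.0100833, n = 216.
PV = 4975 × [1 − (1+0.0100833)^(−216)] / 0.0100833 = 4975 × 87.817183 = 436,890.4861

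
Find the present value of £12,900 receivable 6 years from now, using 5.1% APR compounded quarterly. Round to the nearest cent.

£9,517.78

Periodic rate i = 0.051/4 = 0.01275; n = 6 × 4 = 24 periods.
PV = FV·(1+i)^(−n) = 12,900 × 0.737812 = 9,517.7801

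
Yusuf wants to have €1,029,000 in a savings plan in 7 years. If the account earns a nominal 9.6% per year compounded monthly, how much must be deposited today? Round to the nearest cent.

Periodic rate i = 0.096/12 = 0.008; n = 7 × 12 = 84 periods.
PV = 1,029,000 / (1 + 0.008)^84 = 1,029,000 / 1.952921 = 526,903.0076

€526,903.01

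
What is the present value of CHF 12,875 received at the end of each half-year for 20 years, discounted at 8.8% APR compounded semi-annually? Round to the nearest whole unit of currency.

CHF 240,341

With 2 periods per year: i = 0.044, n = 40.
PV = 12875 × [1 − (1+0.044)^(−40)] / 0.044 = 12875 × 18.667260 = 240,340.9747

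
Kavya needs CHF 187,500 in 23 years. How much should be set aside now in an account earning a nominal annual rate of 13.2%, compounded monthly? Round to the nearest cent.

CHF 9,155.51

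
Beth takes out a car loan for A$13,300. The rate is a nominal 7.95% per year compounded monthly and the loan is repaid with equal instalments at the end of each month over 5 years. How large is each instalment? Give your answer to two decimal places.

A$269.36

i = 0.0795/12 = 0.006625 per month; n = 5·12 = 60.
PMT = 13300 / ( [1 − (1+0.006625)^(−60)] / 0.006625 ) = 13300 / 49.376685 = 269.3579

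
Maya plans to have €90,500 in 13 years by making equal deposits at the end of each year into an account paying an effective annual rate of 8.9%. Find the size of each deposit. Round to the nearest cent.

€3,968.83

PMT = 90500 / ( [(1+0.089)^13 − 1] / 0.089 ) = 90500 / 22.802703 = 3,968.8277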